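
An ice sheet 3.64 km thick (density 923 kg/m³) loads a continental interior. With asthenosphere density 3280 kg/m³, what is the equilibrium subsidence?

1.02 km

Equating mass per unit area of the two columns: the ice load ρ_ice t is balanced by mantle displaced below, ρ_m s.
s = t ρ_ice / ρ_m = 3.64 km × 923/3280 = 1.02 km.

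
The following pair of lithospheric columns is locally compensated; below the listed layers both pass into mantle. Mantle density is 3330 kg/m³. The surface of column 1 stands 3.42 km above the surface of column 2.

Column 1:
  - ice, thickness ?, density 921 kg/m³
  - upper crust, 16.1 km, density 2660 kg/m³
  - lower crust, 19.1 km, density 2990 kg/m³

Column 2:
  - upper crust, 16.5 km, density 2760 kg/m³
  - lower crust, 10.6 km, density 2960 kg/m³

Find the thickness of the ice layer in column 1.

3.09 km

Take the compensation level at the base of the deeper column (depth z_c below the surface of column 1) and equate Σ ρ_i t_i down to z_c; mantle fills any gap and the z_c terms cancel.
Column 1: x×921 + 16.1×2660 + 19.1×2990 + (z_c − 35.2 − x)×3330
Column 2: 3.42×0 + 16.5×2760 + 10.6×2960 + (z_c − 3.42 − 27.1)×3330
The z_c×3330 term appears on both sides and cancels. Collect the known terms of each column as K = Σ(ρt)_known − 3330 × (depth of known layers): K_1 = 99935 − 3330×35.2 = −17281; K_2 = 76916 − 3330×(3.42 + 27.1) = −24715.6.
Balance: K_1 − x×(3330 − 921) = K_2, so x = (K_1 − K_2)/(3330 − 921) = 7434.6/2409 = 3.09 km.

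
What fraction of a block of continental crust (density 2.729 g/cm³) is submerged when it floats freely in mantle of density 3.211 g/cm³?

Submerged fraction = ρ_obj/ρ_fluid = 2.729/3.211 = 0.85.

0.85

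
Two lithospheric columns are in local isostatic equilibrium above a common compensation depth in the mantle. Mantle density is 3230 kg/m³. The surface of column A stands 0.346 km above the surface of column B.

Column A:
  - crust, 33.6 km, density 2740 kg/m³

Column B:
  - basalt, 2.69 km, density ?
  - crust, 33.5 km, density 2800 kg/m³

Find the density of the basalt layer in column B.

Take the compensation level at the base of the deeper column (depth z_c below the surface of column A) and equate Σ ρ_i t_i down to z_c; mantle fills any gap and the z_c terms cancel.
Column A: 33.6×2740 + (z_c − 33.6)×3230
Column B: 0.346×0 + 2.69×ρ + 33.5×2800 + (z_c − 0.346 − 36.19)×3230
The z_c×3230 term appears on both sides and cancels. Collect the known terms of each column as K = Σ(ρt)_known − 3230 × (depth of known layers): K_A = 92064 − 3230×33.6 = −16464; K_B = 93800 − 3230×(0.346 + 36.19) = −24211.28.
Balance: K_A = K_B + 2.69×ρ, so ρ = (K_A − K_B)/2.69 = 7747.28/2.69 = 2880 kg/m³.

2880 kg/m³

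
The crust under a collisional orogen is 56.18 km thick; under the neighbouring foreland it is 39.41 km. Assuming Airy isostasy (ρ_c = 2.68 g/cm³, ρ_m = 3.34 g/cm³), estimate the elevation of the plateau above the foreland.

Excess crust Δ = 56.18 km − 39.41 km = 16.77 km, split between elevation h and root r with h + r = Δ.
Airy balance ρ_c h = (ρ_m − ρ_c) r gives r = h ρ_c/(ρ_m − ρ_c), so h (1 + ρ_c/(ρ_m − ρ_c)) = Δ, i.e. h = Δ (ρ_m − ρ_c)/ρ_m.
h = 16.77 km × 0.66/3.34 = 3.31 km.

3.31 km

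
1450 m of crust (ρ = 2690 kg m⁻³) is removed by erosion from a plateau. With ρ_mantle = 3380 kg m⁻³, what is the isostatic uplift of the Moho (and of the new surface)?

Unloading: uplift u = e ρ_c/ρ_m = 1450 m × 2690/3380 = 1150 m.

1150 m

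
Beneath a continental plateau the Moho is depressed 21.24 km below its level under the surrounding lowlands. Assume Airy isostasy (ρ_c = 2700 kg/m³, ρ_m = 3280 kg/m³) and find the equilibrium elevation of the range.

In Airy isostatic equilibrium: ρ_c h = (ρ_m − ρ_c) r.
h = r (ρ_m − ρ_c) / ρ_c = 21.24 km × (3280 − 2700) / 2700 = 4.56 km.

4.56 km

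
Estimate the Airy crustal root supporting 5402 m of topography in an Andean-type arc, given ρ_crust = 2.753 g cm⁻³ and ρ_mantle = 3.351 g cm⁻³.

24900 m

For local isostatic compensation: the weight of the topography is balanced by the buoyancy of the root, ρ_c h = (ρ_m − ρ_c) r.
r = h · ρ_c / (ρ_m − ρ_c) = 5402 m × 2.753 / (3.351 − 2.753) = 24900 m.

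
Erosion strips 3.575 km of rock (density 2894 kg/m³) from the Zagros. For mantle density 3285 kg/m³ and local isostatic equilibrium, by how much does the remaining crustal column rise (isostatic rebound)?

Unloading: uplift u = e ρ_c/ρ_m = 3.575 km × 2894/3285 = 3.15 km.

3.15 km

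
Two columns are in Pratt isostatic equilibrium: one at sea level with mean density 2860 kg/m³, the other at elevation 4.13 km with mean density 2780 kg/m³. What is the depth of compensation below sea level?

ρ_ref D = ρ (D + h) → D (ρ_ref − ρ) = ρ h.
D = ρ h/(ρ_ref − ρ) = 2780 × 4.13 km/(2860 − 2780) = 144 km.

144 km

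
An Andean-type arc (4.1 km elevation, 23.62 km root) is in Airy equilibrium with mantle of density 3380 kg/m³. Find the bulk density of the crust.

2880 kg/m³

ρ_c h = (ρ_m − ρ_c) r → ρ_c (h + r) = ρ_m r → ρ_c = ρ_m r / (h + r).
ρ_c = 3380 × 23.62 km / (4.1 km + 23.62 km) = 2880 kg/m³.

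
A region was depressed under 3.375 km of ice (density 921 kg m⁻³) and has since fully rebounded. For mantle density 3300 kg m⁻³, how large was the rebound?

0.942 km

Removing the load lets mantle flow back in; uplift u satisfies ρ_ice t = ρ_m u.
u = t ρ_ice/ρ_m = 3.375 km × 921/3300 = 0.942 km.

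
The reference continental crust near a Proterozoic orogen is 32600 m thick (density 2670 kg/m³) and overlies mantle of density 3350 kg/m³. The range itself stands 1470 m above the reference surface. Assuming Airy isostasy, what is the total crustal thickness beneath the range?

39800 m

Root depth r = h ρ_c / (ρ_m − ρ_c) = 1470 m × 2670 / 680 = 5772 m.
Total thickness = T + h + r = 32600 m + 1470 m + 5772 m = 39800 m.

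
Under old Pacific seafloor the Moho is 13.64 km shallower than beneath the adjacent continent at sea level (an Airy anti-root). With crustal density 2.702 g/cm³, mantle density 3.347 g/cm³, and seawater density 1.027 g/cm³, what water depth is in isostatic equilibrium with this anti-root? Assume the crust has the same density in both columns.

5.25 km

Replacing a thickness d of crust by seawater at the top must be balanced by replacing crust with mantle at the base: d (ρ_c − ρ_w) = a (ρ_m − ρ_c).
d = a (ρ_m − ρ_c)/(ρ_c − ρ_w) = 13.64 km × 0.645/1.675 = 5.25 km.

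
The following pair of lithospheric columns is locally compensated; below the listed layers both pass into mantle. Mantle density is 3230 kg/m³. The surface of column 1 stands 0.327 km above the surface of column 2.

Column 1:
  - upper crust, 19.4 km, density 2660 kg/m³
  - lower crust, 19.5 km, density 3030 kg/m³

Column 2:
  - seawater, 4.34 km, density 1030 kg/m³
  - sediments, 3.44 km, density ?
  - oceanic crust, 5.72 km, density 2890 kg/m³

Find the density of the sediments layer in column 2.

2530 kg/m³

Take the compensation level at the base of the deeper column (depth z_c below the surface of column 1) and equate Σ ρ_i t_i down to z_c; mantle fills any gap and the z_c terms cancel.
Column 1: 19.4×2660 + 19.5×3030 + (z_c − 38.9)×3230
Column 2: 0.327×0 + 4.34×1030 + 3.44×ρ + 5.72×2890 + (z_c − 0.327 − 13.5)×3230
The z_c×3230 term appears on both sides and cancels. Collect the known terms of each column as K = Σ(ρt)_known − 3230 × (depth of known layers): K_1 = 110689 − 3230×38.9 = −14958; K_2 = 21001 − 3230×(0.327 + 13.5) = −23660.21.
Balance: K_1 = K_2 + 3.44×ρ, so ρ = (K_1 − K_2)/3.44 = 8702.21/3.44 = 2530 kg/m³.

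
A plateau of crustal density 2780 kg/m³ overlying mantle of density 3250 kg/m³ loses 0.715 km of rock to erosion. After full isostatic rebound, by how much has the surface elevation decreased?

Rebound u = e ρ_c/ρ_m = 0.715 km × 2780/3250 = 0.6116 km.
Net surface drop = e − u = 0.715 km − 0.6116 km = e (ρ_m − ρ_c)/ρ_m = 0.103 km.

0.103 km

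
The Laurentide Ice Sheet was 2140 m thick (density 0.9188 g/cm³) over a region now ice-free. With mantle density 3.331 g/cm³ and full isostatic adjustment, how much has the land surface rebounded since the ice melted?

590 m

Removing the load lets mantle flow back in; uplift u satisfies ρ_ice t = ρ_m u.
u = t ρ_ice/ρ_m = 2140 m × 0.9188/3.331 = 590 m.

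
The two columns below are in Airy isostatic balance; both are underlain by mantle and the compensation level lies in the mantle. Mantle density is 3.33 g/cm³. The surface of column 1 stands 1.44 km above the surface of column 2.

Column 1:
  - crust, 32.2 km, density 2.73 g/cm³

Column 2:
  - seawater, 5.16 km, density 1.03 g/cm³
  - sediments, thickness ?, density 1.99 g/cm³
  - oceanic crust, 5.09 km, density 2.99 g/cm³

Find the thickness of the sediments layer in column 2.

Take the compensation level at the base of the deeper column (depth z_c below the surface of column 1) and equate Σ ρ_i t_i down to z_c; mantle fills any gap and the z_c terms cancel.
Column 1: 32.2×2.73 + (z_c − 32.2)×3.33
Column 2: 1.44×0 + 5.16×1.03 + x×1.99 + 5.09×2.99 + (z_c − 1.44 − 10.25 − x)×3.33
The z_c×3.33 term appears on both sides and cancels. Collect the known terms of each column as K = Σ(ρt)_known − 3.33 × (depth of known layers): K_1 = 87.906 − 3.33×32.2 = −19.32; K_2 = 20.5339 − 3.33×(1.44 + 10.25) = −18.3938.
Balance: K_1 = K_2 − x×(3.33 − 1.99), so x = (K_2 − K_1)/(3.33 − 1.99) = 0.9262/1.34 = 0.691 km.

0.691 km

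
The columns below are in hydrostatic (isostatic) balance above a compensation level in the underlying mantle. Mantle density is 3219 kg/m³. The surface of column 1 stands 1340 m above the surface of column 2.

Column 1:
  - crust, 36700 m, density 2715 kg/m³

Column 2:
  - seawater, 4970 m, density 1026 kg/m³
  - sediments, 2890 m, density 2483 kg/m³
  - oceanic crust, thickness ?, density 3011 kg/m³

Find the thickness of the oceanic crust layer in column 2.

5560 m

Take the compensation level at the base of the deeper column (depth z_c below the surface of column 1) and equate Σ ρ_i t_i down to z_c; mantle fills any gap and the z_c terms cancel.
Column 1: 36700×2715 + (z_c − 36700)×3219
Column 2: 1340×0 + 4970×1026 + 2890×2483 + x×3011 + (z_c − 1340 − 7860 − x)×3219
The z_c×3219 term appears on both sides and cancels. Collect the known terms of each column as K = Σ(ρt)_known − 3219 × (depth of known layers): K_1 = 99640500 − 3219×36700 = −18496800; K_2 = 12275090 − 3219×(1340 + 7860) = −17339710.
Balance: K_1 = K_2 − x×(3219 − 3011), so x = (K_2 − K_1)/(3219 − 3011) = 1157090/208 = 5560 m.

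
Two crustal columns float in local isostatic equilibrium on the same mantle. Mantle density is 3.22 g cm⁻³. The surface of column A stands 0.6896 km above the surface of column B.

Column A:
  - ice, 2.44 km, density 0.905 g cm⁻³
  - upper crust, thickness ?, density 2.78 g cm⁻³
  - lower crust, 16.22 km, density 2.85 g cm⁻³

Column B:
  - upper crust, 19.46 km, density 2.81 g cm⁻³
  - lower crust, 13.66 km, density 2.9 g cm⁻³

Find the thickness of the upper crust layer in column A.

Take the compensation level at the base of the deeper column (depth z_c below the surface of column A) and equate Σ ρ_i t_i down to z_c; mantle fills any gap and the z_c terms cancel.
Column A: 2.44×0.905 + x×2.78 + 16.22×2.85 + (z_c − 18.66 − x)×3.22
Column B: 0.6896×0 + 19.46×2.81 + 13.66×2.9 + (z_c − 0.6896 − 33.12)×3.22
The z_c×3.22 term appears on both sides and cancels. Collect the known terms of each column as K = Σ(ρt)_known − 3.22 × (depth of known layers): K_A = 48.4352 − 3.22×18.66 = −11.65; K_B = 94.2966 − 3.22×(0.6896 + 33.12) = −14.570312.
Balance: K_A − x×(3.22 − 2.78) = K_B, so x = (K_A − K_B)/(3.22 − 2.78) = 2.92031/0.44 = 6.64 km.

6.64 km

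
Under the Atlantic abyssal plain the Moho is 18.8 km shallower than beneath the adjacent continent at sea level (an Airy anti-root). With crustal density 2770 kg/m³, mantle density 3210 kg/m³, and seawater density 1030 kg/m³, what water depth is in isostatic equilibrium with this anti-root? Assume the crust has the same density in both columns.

4.75 km

Replacing a thickness d of crust by seawater at the top must be balanced by replacing crust with mantle at the base: d (ρ_c − ρ_w) = a (ρ_m − ρ_c).
d = a (ρ_m − ρ_c)/(ρ_c − ρ_w) = 18.8 km × 440/1740 = 4.75 km.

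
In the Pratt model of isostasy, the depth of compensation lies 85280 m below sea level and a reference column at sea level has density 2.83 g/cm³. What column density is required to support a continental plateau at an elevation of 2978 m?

2.73 g/cm³

Pratt balance: ρ_ref D = ρ (D + h).
ρ = ρ_ref D/(D + h) = 2.83 × 85280 m/(85280 m + 2978 m) = 2.73 g/cm³.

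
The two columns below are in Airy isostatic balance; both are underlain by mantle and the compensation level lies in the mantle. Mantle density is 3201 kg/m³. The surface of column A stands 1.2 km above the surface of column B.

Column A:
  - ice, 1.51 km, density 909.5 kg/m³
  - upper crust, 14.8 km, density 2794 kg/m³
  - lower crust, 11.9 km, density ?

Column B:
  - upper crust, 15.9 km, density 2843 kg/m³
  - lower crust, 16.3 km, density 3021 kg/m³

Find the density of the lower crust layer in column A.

2950 kg/m³

Take the compensation level at the base of the deeper column (depth z_c below the surface of column A) and equate Σ ρ_i t_i down to z_c; mantle fills any gap and the z_c terms cancel.
Column A: 1.51×909.5 + 14.8×2794 + 11.9×ρ + (z_c − 28.21)×3201
Column B: 1.2×0 + 15.9×2843 + 16.3×3021 + (z_c − 1.2 − 32.2)×3201
The z_c×3201 term appears on both sides and cancels. Collect the known terms of each column as K = Σ(ρt)_known − 3201 × (depth of known layers): K_A = 42724.545 − 3201×28.21 = −47575.665; K_B = 94446 − 3201×(1.2 + 32.2) = −12467.4.
Balance: K_A + 11.9×ρ = K_B, so ρ = (K_B − K_A)/11.9 = 35108.3/11.9 = 2950 kg/m³.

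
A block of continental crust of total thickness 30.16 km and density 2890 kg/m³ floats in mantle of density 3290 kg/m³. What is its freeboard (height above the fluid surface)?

Floating equilibrium: submerged depth d = t ρ_obj/ρ_fluid = 30.16 km × 2890/3290 = 26.49 km.
Freeboard = t − d = 30.16 km − 26.49 km = 3.67 km.

3.67 km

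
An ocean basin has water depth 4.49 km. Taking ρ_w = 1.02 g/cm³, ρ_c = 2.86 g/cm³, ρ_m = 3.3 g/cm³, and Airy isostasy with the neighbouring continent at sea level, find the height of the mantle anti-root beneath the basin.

18.8 km

By Archimedes' principle applied to the lithosphere: replacing crust with seawater at the top is compensated by replacing crust with mantle at the base: d (ρ_c − ρ_w) = a (ρ_m − ρ_c).
a = d (ρ_c − ρ_w)/(ρ_m − ρ_c) = 4.49 km × 1.84/0.44 = 18.8 km.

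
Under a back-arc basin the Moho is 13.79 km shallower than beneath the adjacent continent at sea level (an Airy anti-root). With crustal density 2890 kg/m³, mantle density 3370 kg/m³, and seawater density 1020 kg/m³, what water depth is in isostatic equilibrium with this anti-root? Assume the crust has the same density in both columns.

Replacing a thickness d of crust by seawater at the top must be balanced by replacing crust with mantle at the base: d (ρ_c − ρ_w) = a (ρ_m − ρ_c).
d = a (ρ_m − ρ_c)/(ρ_c − ρ_w) = 13.79 km × 480/1870 = 3.54 km.

3.54 km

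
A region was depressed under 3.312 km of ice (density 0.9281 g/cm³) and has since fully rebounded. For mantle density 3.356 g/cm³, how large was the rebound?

Removing the load lets mantle flow back in; uplift u satisfies ρ_ice t = ρ_m u.
u = t ρ_ice/ρ_m = 3.312 km × 0.9281/3.356 = 0.916 km.

0.916 km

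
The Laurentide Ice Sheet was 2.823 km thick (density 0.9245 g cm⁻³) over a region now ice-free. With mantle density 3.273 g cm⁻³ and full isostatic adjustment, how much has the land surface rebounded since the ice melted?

Removing the load lets mantle flow back in; uplift u satisfies ρ_ice t = ρ_m u.
u = t ρ_ice/ρ_m = 2.823 km × 0.9245/3.273 = 0.797 km.

0.797 km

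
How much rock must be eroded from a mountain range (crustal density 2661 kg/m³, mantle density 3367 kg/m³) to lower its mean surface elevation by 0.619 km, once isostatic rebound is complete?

Net drop Δ = e − u = e − e ρ_c/ρ_m = e (ρ_m − ρ_c)/ρ_m.
e = Δ ρ_m/(ρ_m − ρ_c) = 0.619 km × 3367/706 = 2.95 km.

2.95 km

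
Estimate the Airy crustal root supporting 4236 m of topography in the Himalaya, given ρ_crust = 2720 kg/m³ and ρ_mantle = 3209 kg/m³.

23600 m

Balancing pressure at the compensation depth: the weight of the topography is balanced by the buoyancy of the root, ρ_c h = (ρ_m − ρ_c) r.
r = h · ρ_c / (ρ_m − ρ_c) = 4236 m × 2720 / (3209 − 2720) = 23600 m.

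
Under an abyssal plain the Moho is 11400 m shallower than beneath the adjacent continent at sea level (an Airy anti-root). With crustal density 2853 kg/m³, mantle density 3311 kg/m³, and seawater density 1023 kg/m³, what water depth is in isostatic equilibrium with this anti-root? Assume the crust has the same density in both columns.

2850 m

Replacing a thickness d of crust by seawater at the top must be balanced by replacing crust with mantle at the base: d (ρ_c − ρ_w) = a (ρ_m − ρ_c).
d = a (ρ_m − ρ_c)/(ρ_c − ρ_w) = 11400 m × 458/1830 = 2850 m.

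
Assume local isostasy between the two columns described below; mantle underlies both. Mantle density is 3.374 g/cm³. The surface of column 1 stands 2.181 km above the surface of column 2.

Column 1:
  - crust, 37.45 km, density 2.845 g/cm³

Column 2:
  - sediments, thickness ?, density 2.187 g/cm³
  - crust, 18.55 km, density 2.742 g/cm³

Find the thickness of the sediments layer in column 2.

0.614 km

Take the compensation level at the base of the deeper column (depth z_c below the surface of column 1) and equate Σ ρ_i t_i down to z_c; mantle fills any gap and the z_c terms cancel.
Column 1: 37.45×2.845 + (z_c − 37.45)×3.374
Column 2: 2.181×0 + x×2.187 + 18.55×2.742 + (z_c − 2.181 − 18.55 − x)×3.374
The z_c×3.374 term appears on both sides and cancels. Collect the known terms of each column as K = Σ(ρt)_known − 3.374 × (depth of known layers): K_1 = 106.54525 − 3.374×37.45 = −19.81105; K_2 = 50.8641 − 3.374×(2.181 + 18.55) = −19.082294.
Balance: K_1 = K_2 − x×(3.374 − 2.187), so x = (K_2 − K_1)/(3.374 − 2.187) = 0.728756/1.187 = 0.614 km.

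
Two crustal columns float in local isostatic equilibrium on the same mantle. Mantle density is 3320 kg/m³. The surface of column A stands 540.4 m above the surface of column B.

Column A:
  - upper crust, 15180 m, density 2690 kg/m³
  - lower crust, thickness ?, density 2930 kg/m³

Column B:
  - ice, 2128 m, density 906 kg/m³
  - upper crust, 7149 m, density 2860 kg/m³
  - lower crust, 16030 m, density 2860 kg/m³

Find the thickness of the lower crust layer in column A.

20600 m

Take the compensation level at the base of the deeper column (depth z_c below the surface of column A) and equate Σ ρ_i t_i down to z_c; mantle fills any gap and the z_c terms cancel.
Column A: 15180×2690 + x×2930 + (z_c − 15180 − x)×3320
Column B: 540.4×0 + 2128×906 + 7149×2860 + 16030×2860 + (z_c − 540.4 − 25307)×3320
The z_c×3320 term appears on both sides and cancels. Collect the known terms of each column as K = Σ(ρt)_known − 3320 × (depth of known layers): K_A = 40834200 − 3320×15180 = −9563400; K_B = 68219908 − 3320×(540.4 + 25307) = −17593460.
Balance: K_A − x×(3320 − 2930) = K_B, so x = (K_A − K_B)/(3320 − 2930) = 8030060/390 = 20600 m.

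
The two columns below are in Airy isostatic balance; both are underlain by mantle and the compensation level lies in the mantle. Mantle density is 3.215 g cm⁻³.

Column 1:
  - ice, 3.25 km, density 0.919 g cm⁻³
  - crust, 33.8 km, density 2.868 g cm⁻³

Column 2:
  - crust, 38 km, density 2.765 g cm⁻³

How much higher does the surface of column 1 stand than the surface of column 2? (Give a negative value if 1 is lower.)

For any compensation level in the mantle, the mantle terms cancel and isostasy reduces to e = (Σt_1 − Σt_2) − (Σ(ρt)_1 − Σ(ρt)_2) / ρ_m.
Σt_1 = 37.05 km; Σt_2 = 38 km; Σ(ρt)_1 = 99.92515; Σ(ρt)_2 = 105.07 (in km·g cm⁻³).
e = (37.05 − 38) − (99.92515 − 105.07) / 3.215 = 0.65 km.

0.65 km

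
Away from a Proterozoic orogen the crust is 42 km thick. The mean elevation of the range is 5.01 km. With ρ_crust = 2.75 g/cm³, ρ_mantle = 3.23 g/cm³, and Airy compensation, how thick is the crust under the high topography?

75.7 km

Root depth r = h ρ_c / (ρ_m − ρ_c) = 5.01 km × 2.75 / 0.48 = 28.7 km.
Total thickness = T + h + r = 42 km + 5.01 km + 28.7 km = 75.7 km.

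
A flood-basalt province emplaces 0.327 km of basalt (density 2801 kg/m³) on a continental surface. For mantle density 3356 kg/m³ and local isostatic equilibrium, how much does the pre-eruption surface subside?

Subaerial loading: s = t ρ_load / ρ_m.
s = 0.327 km × 2801/3356 = 0.273 km.

0.273 km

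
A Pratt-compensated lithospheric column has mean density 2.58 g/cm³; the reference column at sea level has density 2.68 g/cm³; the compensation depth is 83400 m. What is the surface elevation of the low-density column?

ρ_ref D = ρ (D + h) → h = D (ρ_ref − ρ)/ρ.
h = 83400 m × (2.68 − 2.58)/2.58 = 3230 m.

3230 m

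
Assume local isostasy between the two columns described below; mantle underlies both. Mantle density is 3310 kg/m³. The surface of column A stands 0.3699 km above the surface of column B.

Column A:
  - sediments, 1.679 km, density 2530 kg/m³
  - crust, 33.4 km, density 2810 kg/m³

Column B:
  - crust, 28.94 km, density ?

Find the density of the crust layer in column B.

Take the compensation level at the base of the deeper column (depth z_c below the surface of column A) and equate Σ ρ_i t_i down to z_c; mantle fills any gap and the z_c terms cancel.
Column A: 1.679×2530 + 33.4×2810 + (z_c − 35.079)×3310
Column B: 0.3699×0 + 28.94×ρ + (z_c − 0.3699 − 28.94)×3310
The z_c×3310 term appears on both sides and cancels. Collect the known terms of each column as K = Σ(ρt)_known − 3310 × (depth of known layers): K_A = 98101.87 − 3310×35.079 = −18009.62; K_B = 0 − 3310×(0.3699 + 28.94) = −97015.769.
Balance: K_A = K_B + 28.94×ρ, so ρ = (K_A − K_B)/28.94 = 79006.1/28.94 = 2730 kg/m³.

2730 kg/m³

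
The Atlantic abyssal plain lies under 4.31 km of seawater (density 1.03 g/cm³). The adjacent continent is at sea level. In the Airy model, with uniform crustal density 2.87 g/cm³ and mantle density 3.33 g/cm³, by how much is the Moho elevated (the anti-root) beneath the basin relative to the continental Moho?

Equating mass per unit area of the two columns: replacing crust with seawater at the top is compensated by replacing crust with mantle at the base: d (ρ_c − ρ_w) = a (ρ_m − ρ_c).
a = d (ρ_c − ρ_w)/(ρ_m − ρ_c) = 4.31 km × 1.84/0.46 = 17.2 km.

17.2 km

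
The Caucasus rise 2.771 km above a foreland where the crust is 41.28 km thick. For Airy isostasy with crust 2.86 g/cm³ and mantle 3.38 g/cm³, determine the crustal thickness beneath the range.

Root depth r = h ρ_c / (ρ_m − ρ_c) = 2.771 km × 2.86 / 0.52 = 15.24 km.
Total thickness = T + h + r = 41.28 km + 2.771 km + 15.24 km = 59.3 km.

59.3 km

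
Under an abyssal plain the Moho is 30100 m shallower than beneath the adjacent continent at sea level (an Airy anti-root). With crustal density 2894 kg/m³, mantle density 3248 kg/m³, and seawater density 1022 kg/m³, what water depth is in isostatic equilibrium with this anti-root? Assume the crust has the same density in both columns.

5690 m

Replacing a thickness d of crust by seawater at the top must be balanced by replacing crust with mantle at the base: d (ρ_c − ρ_w) = a (ρ_m − ρ_c).
d = a (ρ_m − ρ_c)/(ρ_c − ρ_w) = 30100 m × 354/1872 = 5690 m.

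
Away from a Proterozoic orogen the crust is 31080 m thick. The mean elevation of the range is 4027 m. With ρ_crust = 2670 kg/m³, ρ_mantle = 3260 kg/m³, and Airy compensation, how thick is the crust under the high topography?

53300 m

Root depth r = h ρ_c / (ρ_m − ρ_c) = 4027 m × 2670 / 590 = 18220 m.
Total thickness = T + h + r = 31080 m + 4027 m + 18220 m = 53300 m.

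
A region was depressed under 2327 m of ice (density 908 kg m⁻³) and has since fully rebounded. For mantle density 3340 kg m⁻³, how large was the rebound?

633 m

Removing the load lets mantle flow back in; uplift u satisfies ρ_ice t = ρ_m u.
u = t ρ_ice/ρ_m = 2327 m × 908/3340 = 633 m.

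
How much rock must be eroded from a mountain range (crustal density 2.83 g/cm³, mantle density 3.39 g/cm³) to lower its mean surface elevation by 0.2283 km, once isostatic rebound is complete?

1.38 km

Net drop Δ = e − u = e − e ρ_c/ρ_m = e (ρ_m − ρ_c)/ρ_m.
e = Δ ρ_m/(ρ_m − ρ_c) = 0.2283 km × 3.39/0.56 = 1.38 km.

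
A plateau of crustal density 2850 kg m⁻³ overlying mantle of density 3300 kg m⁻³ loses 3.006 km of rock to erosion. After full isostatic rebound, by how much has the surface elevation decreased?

Rebound u = e ρ_c/ρ_m = 3.006 km × 2850/3300 = 2.596 km.
Net surface drop = e − u = 3.006 km − 2.596 km = e (ρ_m − ρ_c)/ρ_m = 0.41 km.

0.41 km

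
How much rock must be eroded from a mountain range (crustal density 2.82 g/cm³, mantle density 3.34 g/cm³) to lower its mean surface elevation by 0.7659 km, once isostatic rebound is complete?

4.92 km

Net drop Δ = e − u = e − e ρ_c/ρ_m = e (ρ_m − ρ_c)/ρ_m.
e = Δ ρ_m/(ρ_m − ρ_c) = 0.7659 km × 3.34/0.52 = 4.92 km.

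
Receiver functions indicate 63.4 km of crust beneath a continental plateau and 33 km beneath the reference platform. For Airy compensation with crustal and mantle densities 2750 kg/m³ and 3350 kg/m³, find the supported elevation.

Excess crust Δ = 63.4 km − 33 km = 30.4 km, split between elevation h and root r with h + r = Δ.
Airy balance ρ_c h = (ρ_m − ρ_c) r gives r = h ρ_c/(ρ_m − ρ_c), so h (1 + ρ_c/(ρ_m − ρ_c)) = Δ, i.e. h = Δ (ρ_m − ρ_c)/ρ_m.
h = 30.4 km × 600/3350 = 5.44 km.

5.44 km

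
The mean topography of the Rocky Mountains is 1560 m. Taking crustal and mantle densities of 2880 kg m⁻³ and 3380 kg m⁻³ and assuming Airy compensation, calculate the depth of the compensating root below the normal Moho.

For local isostatic compensation: the weight of the topography is balanced by the buoyancy of the root, ρ_c h = (ρ_m − ρ_c) r.
r = h · ρ_c / (ρ_m − ρ_c) = 1560 m × 2880 / (3380 − 2880) = 8990 m.

8990 m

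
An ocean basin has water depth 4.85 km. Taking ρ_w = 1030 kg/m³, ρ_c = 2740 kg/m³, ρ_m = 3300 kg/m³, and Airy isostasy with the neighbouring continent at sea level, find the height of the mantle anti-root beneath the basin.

Isostatic balance requires: replacing crust with seawater at the top is compensated by replacing crust with mantle at the base: d (ρ_c − ρ_w) = a (ρ_m − ρ_c).
a = d (ρ_c − ρ_w)/(ρ_m − ρ_c) = 4.85 km × 1710/560 = 14.8 km.

14.8 km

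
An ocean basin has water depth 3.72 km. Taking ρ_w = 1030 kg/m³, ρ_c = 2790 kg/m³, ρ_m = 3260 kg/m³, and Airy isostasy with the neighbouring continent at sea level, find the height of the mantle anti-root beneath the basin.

13.9 km

By Archimedes' principle applied to the lithosphere: replacing crust with seawater at the top is compensated by replacing crust with mantle at the base: d (ρ_c − ρ_w) = a (ρ_m − ρ_c).
a = d (ρ_c − ρ_w)/(ρ_m − ρ_c) = 3.72 km × 1760/470 = 13.9 km.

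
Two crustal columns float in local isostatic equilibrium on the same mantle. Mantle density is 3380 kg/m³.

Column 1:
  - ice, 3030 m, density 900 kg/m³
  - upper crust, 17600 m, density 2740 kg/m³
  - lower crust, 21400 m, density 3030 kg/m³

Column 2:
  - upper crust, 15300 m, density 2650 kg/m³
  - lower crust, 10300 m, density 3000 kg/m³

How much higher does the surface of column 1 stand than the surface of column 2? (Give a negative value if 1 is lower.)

3310 m

For any compensation level in the mantle, the mantle terms cancel and isostasy reduces to e = (Σt_1 − Σt_2) − (Σ(ρt)_1 − Σ(ρt)_2) / ρ_m.
Σt_1 = 42030 m; Σt_2 = 25600 m; Σ(ρt)_1 = 115793000; Σ(ρt)_2 = 71445000 (in m·kg/m³).
e = (42030 − 25600) − (115793000 − 71445000) / 3380 = 3310 m.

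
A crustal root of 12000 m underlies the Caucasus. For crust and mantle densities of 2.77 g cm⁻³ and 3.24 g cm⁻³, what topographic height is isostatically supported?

2040 m

Equating mass per unit area of the two columns: ρ_c h = (ρ_m − ρ_c) r.
h = r (ρ_m − ρ_c) / ρ_c = 12000 m × (3.24 − 2.77) / 2.77 = 2040 m.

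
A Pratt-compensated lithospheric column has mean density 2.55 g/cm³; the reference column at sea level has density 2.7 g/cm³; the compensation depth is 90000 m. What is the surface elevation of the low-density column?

5290 m

ρ_ref D = ρ (D + h) → h = D (ρ_ref − ρ)/ρ.
h = 90000 m × (2.7 − 2.55)/2.55 = 5290 m.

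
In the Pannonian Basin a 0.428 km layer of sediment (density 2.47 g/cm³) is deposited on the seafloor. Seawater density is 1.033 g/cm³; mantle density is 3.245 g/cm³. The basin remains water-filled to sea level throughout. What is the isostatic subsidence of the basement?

Submarine loading: the sediment displaces seawater, and the subsidence is in turn flooded, so s (ρ_m − ρ_w) = t (ρ_sed − ρ_w).
s = 0.428 km × (2.47 − 1.033) / (3.245 − 1.033) = 0.278 km.

0.278 km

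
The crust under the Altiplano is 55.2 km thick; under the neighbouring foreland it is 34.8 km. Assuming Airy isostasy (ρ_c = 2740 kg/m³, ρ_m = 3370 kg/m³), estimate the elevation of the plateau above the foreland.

Excess crust Δ = 55.2 km − 34.8 km = 20.4 km, split between elevation h and root r with h + r = Δ.
Airy balance ρ_c h = (ρ_m − ρ_c) r gives r = h ρ_c/(ρ_m − ρ_c), so h (1 + ρ_c/(ρ_m − ρ_c)) = Δ, i.e. h = Δ (ρ_m − ρ_c)/ρ_m.
h = 20.4 km × 630/3370 = 3.81 km.

3.81 km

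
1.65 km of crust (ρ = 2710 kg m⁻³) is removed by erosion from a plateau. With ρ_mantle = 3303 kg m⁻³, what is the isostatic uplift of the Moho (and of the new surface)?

1.35 km

Unloading: uplift u = e ρ_c/ρ_m = 1.65 km × 2710/3303 = 1.35 km.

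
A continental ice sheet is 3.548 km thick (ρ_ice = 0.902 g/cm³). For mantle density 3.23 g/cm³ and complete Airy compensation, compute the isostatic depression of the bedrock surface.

Equating mass per unit area of the two columns: the ice load ρ_ice t is balanced by mantle displaced below, ρ_m s.
s = t ρ_ice / ρ_m = 3.548 km × 0.902/3.23 = 0.991 km.

0.991 km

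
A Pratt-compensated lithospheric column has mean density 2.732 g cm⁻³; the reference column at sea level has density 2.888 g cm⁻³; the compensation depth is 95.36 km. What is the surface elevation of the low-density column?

5.45 km

ρ_ref D = ρ (D + h) → h = D (ρ_ref − ρ)/ρ.
h = 95.36 km × (2.888 − 2.732)/2.732 = 5.45 km.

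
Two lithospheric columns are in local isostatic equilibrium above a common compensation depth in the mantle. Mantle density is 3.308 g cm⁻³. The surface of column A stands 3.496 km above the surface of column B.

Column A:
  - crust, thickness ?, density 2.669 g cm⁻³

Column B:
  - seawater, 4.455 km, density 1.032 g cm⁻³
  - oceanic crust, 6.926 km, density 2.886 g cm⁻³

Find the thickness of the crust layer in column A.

Take the compensation level at the base of the deeper column (depth z_c below the surface of column A) and equate Σ ρ_i t_i down to z_c; mantle fills any gap and the z_c terms cancel.
Column A: x×2.669 + (z_c − 0 − x)×3.308
Column B: 3.496×0 + 4.455×1.032 + 6.926×2.886 + (z_c − 3.496 − 11.381)×3.308
The z_c×3.308 term appears on both sides and cancels. Collect the known terms of each column as K = Σ(ρt)_known − 3.308 × (depth of known layers): K_A = 0 − 3.308×0 = 0; K_B = 24.585996 − 3.308×(3.496 + 11.381) = −24.62712.
Balance: K_A − x×(3.308 − 2.669) = K_B, so x = (K_A − K_B)/(3.308 − 2.669) = 24.6271/0.639 = 38.5 km.

38.5 km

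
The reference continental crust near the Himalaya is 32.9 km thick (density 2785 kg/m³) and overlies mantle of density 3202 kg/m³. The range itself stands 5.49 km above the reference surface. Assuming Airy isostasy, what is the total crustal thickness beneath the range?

75.1 km

Root depth r = h ρ_c / (ρ_m − ρ_c) = 5.49 km × 2785 / 417 = 36.67 km.
Total thickness = T + h + r = 32.9 km + 5.49 km + 36.67 km = 75.1 km.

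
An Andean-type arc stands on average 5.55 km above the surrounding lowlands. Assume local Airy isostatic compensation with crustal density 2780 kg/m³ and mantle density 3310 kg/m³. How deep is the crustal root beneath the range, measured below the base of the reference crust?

29.1 km

Equating mass per unit area of the two columns: the weight of the topography is balanced by the buoyancy of the root, ρ_c h = (ρ_m − ρ_c) r.
r = h · ρ_c / (ρ_m − ρ_c) = 5.55 km × 2780 / (3310 − 2780) = 29.1 km.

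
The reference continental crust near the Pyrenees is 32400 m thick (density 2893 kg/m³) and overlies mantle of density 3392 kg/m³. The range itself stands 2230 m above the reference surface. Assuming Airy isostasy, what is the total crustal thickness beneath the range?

47600 m

Root depth r = h ρ_c / (ρ_m − ρ_c) = 2230 m × 2893 / 499 = 12930 m.
Total thickness = T + h + r = 32400 m + 2230 m + 12930 m = 47600 m.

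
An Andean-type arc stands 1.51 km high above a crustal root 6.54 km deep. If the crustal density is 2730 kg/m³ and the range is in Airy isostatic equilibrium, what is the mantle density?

Airy balance: ρ_c h = (ρ_m − ρ_c) r → ρ_m = ρ_c (1 + h/r).
ρ_m = 2730 × (1 + 1.51 km/6.54 km) = 3360 kg/m³.

3360 kg/m³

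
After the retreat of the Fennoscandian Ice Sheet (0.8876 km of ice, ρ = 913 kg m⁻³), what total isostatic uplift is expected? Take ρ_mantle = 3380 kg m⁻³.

0.24 km

Removing the load lets mantle flow back in; uplift u satisfies ρ_ice t = ρ_m u.
u = t ρ_ice/ρ_m = 0.8876 km × 913/3380 = 0.24 km.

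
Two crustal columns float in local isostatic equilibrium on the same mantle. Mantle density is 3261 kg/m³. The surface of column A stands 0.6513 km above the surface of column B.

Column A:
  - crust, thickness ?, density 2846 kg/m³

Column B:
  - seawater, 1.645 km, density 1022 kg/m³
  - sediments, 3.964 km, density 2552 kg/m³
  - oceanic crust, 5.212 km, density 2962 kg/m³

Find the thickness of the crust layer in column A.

24.5 km

Take the compensation level at the base of the deeper column (depth z_c below the surface of column A) and equate Σ ρ_i t_i down to z_c; mantle fills any gap and the z_c terms cancel.
Column A: x×2846 + (z_c − 0 − x)×3261
Column B: 0.6513×0 + 1.645×1022 + 3.964×2552 + 5.212×2962 + (z_c − 0.6513 − 10.821)×3261
The z_c×3261 term appears on both sides and cancels. Collect the known terms of each column as K = Σ(ρt)_known − 3261 × (depth of known layers): K_A = 0 − 3261×0 = 0; K_B = 27235.262 − 3261×(0.6513 + 10.821) = −10175.9083.
Balance: K_A − x×(3261 − 2846) = K_B, so x = (K_A − K_B)/(3261 − 2846) = 10175.9/415 = 24.5 km.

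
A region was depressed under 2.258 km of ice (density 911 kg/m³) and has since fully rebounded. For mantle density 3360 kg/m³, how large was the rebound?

0.612 km

Removing the load lets mantle flow back in; uplift u satisfies ρ_ice t = ρ_m u.
u = t ρ_ice/ρ_m = 2.258 km × 911/3360 = 0.612 km.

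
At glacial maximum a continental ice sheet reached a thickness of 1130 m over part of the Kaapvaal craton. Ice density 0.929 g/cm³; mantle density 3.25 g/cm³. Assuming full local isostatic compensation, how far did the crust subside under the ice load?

323 m

Equating mass per unit area of the two columns: the ice load ρ_ice t is balanced by mantle displaced below, ρ_m s.
s = t ρ_ice / ρ_m = 1130 m × 0.929/3.25 = 323 m.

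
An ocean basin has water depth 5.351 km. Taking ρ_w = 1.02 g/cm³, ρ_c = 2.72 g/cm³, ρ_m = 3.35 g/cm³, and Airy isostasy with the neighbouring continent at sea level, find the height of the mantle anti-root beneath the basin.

14.4 km

In Airy isostatic equilibrium: replacing crust with seawater at the top is compensated by replacing crust with mantle at the base: d (ρ_c − ρ_w) = a (ρ_m − ρ_c).
a = d (ρ_c − ρ_w)/(ρ_m − ρ_c) = 5.351 km × 1.7/0.63 = 14.4 km.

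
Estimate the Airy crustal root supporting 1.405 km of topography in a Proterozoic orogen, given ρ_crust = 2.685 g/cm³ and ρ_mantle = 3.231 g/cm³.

For local isostatic compensation: the weight of the topography is balanced by the buoyancy of the root, ρ_c h = (ρ_m − ρ_c) r.
r = h · ρ_c / (ρ_m − ρ_c) = 1.405 km × 2.685 / (3.231 − 2.685) = 6.91 km.

6.91 km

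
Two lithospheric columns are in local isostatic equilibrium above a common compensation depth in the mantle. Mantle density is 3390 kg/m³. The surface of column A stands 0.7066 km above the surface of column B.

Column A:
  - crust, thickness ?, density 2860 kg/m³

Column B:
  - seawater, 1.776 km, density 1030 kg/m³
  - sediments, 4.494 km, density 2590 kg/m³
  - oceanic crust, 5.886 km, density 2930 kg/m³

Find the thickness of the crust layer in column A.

Take the compensation level at the base of the deeper column (depth z_c below the surface of column A) and equate Σ ρ_i t_i down to z_c; mantle fills any gap and the z_c terms cancel.
Column A: x×2860 + (z_c − 0 − x)×3390
Column B: 0.7066×0 + 1.776×1030 + 4.494×2590 + 5.886×2930 + (z_c − 0.7066 − 12.156)×3390
The z_c×3390 term appears on both sides and cancels. Collect the known terms of each column as K = Σ(ρt)_known − 3390 × (depth of known layers): K_A = 0 − 3390×0 = 0; K_B = 30714.72 − 3390×(0.7066 + 12.156) = −12889.494.
Balance: K_A − x×(3390 − 2860) = K_B, so x = (K_A − K_B)/(3390 − 2860) = 12889.5/530 = 24.3 km.

24.3 km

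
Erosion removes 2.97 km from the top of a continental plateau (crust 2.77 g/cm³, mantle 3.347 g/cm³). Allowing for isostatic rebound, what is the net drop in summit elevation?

0.512 km

Rebound u = e ρ_c/ρ_m = 2.97 km × 2.77/3.347 = 2.458 km.
Net surface drop = e − u = 2.97 km − 2.458 km = e (ρ_m − ρ_c)/ρ_m = 0.512 km.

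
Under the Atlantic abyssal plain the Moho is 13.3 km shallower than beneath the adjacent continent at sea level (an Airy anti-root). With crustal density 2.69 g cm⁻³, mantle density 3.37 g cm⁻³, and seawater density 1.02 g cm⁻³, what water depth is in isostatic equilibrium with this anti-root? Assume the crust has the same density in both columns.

5.42 km

Replacing a thickness d of crust by seawater at the top must be balanced by replacing crust with mantle at the base: d (ρ_c − ρ_w) = a (ρ_m − ρ_c).
d = a (ρ_m − ρ_c)/(ρ_c − ρ_w) = 13.3 km × 0.68/1.67 = 5.42 km.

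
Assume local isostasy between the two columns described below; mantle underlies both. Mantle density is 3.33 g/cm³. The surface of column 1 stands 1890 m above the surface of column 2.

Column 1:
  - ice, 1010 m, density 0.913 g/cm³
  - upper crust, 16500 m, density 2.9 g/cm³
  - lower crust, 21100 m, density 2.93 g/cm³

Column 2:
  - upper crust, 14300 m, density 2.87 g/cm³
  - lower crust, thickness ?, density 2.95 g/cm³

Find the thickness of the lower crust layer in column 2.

13400 m

Take the compensation level at the base of the deeper column (depth z_c below the surface of column 1) and equate Σ ρ_i t_i down to z_c; mantle fills any gap and the z_c terms cancel.
Column 1: 1010×0.913 + 16500×2.9 + 21100×2.93 + (z_c − 38610)×3.33
Column 2: 1890×0 + 14300×2.87 + x×2.95 + (z_c − 1890 − 14300 − x)×3.33
The z_c×3.33 term appears on both sides and cancels. Collect the known terms of each column as K = Σ(ρt)_known − 3.33 × (depth of known layers): K_1 = 110595.13 − 3.33×38610 = −17976.17; K_2 = 41041 − 3.33×(1890 + 14300) = −12871.7.
Balance: K_1 = K_2 − x×(3.33 − 2.95), so x = (K_2 − K_1)/(3.33 − 2.95) = 5104.47/0.38 = 13400 m.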